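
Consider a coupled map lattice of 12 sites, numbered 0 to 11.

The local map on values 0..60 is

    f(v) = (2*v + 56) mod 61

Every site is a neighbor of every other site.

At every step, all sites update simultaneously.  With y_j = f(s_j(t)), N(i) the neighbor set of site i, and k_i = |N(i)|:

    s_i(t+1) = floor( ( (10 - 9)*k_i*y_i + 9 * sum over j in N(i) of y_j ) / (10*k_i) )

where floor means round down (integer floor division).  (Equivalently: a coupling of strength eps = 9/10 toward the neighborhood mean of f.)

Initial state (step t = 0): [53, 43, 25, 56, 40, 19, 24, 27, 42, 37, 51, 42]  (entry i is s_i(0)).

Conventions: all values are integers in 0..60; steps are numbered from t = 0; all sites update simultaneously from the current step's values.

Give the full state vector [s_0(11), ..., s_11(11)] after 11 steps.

Simulating step by step:
t=0: [53, 43, 25, 56, 40, 19, 24, 27, 42, 37, 51, 42]
t=1: [31, 30, 31, 31, 30, 30, 31, 31, 30, 30, 30, 30]
t=2: [55, 55, 55, 55, 55, 55, 55, 55, 55, 55, 55, 55]
t=3: [44, 44, 44, 44, 44, 44, 44, 44, 44, 44, 44, 44]
t=4: [22, 22, 22, 22, 22, 22, 22, 22, 22, 22, 22, 22]
t=5: [39, 39, 39, 39, 39, 39, 39, 39, 39, 39, 39, 39]
t=6: [12, 12, 12, 12, 12, 12, 12, 12, 12, 12, 12, 12]
t=7: [19, 19, 19, 19, 19, 19, 19, 19, 19, 19, 19, 19]
t=8: [33, 33, 33, 33, 33, 33, 33, 33, 33, 33, 33, 33]
t=9: [0, 0, 0, 0, 0, 0, 0, 0, 0, 0, 0, 0]
t=10: [56, 56, 56, 56, 56, 56, 56, 56, 56, 56, 56, 56]
t=11: [46, 46, 46, 46, 46, 46, 46, 46, 46, 46, 46, 46]

Answer: [46, 46, 46, 46, 46, 46, 46, 46, 46, 46, 46, 46]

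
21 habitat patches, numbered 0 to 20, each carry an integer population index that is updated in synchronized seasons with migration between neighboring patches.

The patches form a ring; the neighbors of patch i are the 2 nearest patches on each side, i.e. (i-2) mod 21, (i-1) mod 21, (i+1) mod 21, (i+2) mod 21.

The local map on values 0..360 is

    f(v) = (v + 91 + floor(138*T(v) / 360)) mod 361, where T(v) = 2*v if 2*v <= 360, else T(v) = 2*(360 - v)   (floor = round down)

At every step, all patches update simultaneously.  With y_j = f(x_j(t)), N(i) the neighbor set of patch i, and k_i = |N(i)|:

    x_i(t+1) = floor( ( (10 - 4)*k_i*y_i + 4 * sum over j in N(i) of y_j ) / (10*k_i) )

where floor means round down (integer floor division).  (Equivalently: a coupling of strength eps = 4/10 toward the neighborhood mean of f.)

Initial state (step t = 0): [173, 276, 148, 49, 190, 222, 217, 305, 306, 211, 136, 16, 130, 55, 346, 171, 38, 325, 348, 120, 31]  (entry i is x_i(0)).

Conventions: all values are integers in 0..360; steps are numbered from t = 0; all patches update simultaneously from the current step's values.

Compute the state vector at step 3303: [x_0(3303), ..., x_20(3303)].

Answer: [112, 109, 235, 230, 105, 78, 52, 51, 70, 87, 200, 206, 207, 202, 88, 72, 53, 81, 82, 219, 85]
Key observation: The state at step 11, [112, 109, 235, 230, 105, 78, 52, 51, 70, 87, 200, 206, 207, 202, 88, 72, 53, 81, 82, 219, 85], reappears at step 13: the system is in a cycle of period 2 from step 11 on.  Therefore the state at step 3303 equals the state at step 11 + ((3303 - 11) mod 2) = 11, which is [112, 109, 235, 230, 105, 78, 52, 51, 70, 87, 200, 206, 207, 202, 88, 72, 53, 81, 82, 219, 85].

Derivation:
t=0: [173, 276, 148, 49, 190, 222, 217, 305, 306, 211, 136, 16, 130, 55, 346, 171, 38, 325, 348, 120, 31]
t=1: [108, 112, 244, 159, 94, 70, 59, 70, 98, 93, 255, 160, 264, 168, 121, 70, 123, 106, 120, 216, 136]
t=2: [242, 241, 120, 88, 202, 196, 211, 221, 231, 208, 98, 48, 80, 75, 243, 220, 294, 254, 279, 152, 291]
t=3: [116, 105, 224, 194, 97, 71, 55, 56, 78, 87, 210, 182, 211, 186, 95, 76, 69, 95, 99, 242, 99]
t=4: [243, 232, 123, 111, 208, 198, 202, 201, 204, 198, 90, 69, 74, 88, 208, 212, 227, 231, 238, 145, 248]
t=5: [115, 108, 231, 219, 102, 75, 52, 52, 72, 87, 203, 204, 208, 201, 90, 74, 57, 87, 89, 232, 90]
t=6: [241, 234, 125, 117, 214, 203, 198, 195, 196, 197, 88, 72, 73, 89, 201, 206, 210, 218, 223, 139, 238]
t=7: [114, 109, 234, 226, 104, 77, 52, 51, 70, 87, 201, 207, 207, 203, 88, 73, 55, 83, 85, 225, 88]
t=8: [239, 235, 126, 119, 217, 205, 198, 195, 194, 196, 87, 72, 72, 89, 199, 203, 207, 212, 217, 136, 235]
t=9: [113, 109, 235, 228, 105, 77, 52, 51, 70, 87, 200, 206, 207, 202, 88, 72, 54, 82, 83, 221, 86]
t=10: [238, 234, 126, 120, 218, 206, 199, 195, 194, 196, 87, 72, 72, 89, 198, 202, 205, 210, 214, 134, 231]
t=11: [112, 109, 235, 230, 105, 78, 52, 51, 70, 87, 200, 206, 207, 202, 88, 72, 53, 81, 82, 219, 85]
t=12: [236, 234, 126, 120, 218, 206, 199, 195, 194, 196, 87, 72, 72, 89, 198, 202, 203, 209, 212, 134, 230]
t=13: [112, 109, 235, 230, 105, 78, 52, 51, 70, 87, 200, 206, 207, 202, 88, 72, 53, 81, 82, 219, 85]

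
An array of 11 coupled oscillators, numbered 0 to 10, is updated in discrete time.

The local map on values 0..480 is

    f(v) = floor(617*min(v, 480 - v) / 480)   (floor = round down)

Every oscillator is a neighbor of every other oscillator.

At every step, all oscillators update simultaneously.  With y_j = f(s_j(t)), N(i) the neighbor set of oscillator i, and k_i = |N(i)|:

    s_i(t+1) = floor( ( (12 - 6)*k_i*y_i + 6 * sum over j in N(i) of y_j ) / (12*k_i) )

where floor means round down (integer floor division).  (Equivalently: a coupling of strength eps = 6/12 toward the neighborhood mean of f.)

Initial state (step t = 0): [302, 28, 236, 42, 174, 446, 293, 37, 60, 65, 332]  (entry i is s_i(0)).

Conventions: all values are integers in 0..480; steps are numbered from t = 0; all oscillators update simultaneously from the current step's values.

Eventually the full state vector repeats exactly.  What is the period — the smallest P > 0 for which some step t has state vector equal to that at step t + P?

Answer: 4
Key observation: The state at step 30, [298, 298, 298, 298, 298, 298, 298, 298, 298, 298, 298], reappears at step 34 — and no state repeats earlier — so the cycle the system enters has period 4.

Derivation:
t=0: [302, 28, 236, 42, 174, 446, 293, 37, 60, 65, 332]
t=1: [178, 91, 212, 99, 176, 95, 184, 97, 110, 113, 161]
t=2: [199, 149, 219, 154, 198, 152, 203, 152, 160, 162, 189]
t=3: [238, 210, 250, 212, 238, 211, 241, 211, 216, 217, 233]
t=4: [294, 278, 290, 279, 294, 279, 295, 279, 282, 282, 292]
t=5: [244, 253, 246, 253, 244, 253, 243, 253, 251, 251, 245]
t=6: [299, 294, 298, 294, 299, 294, 300, 294, 295, 295, 299]
t=7: [233, 237, 234, 237, 233, 237, 233, 237, 236, 236, 233]
t=8: [300, 302, 300, 302, 300, 302, 300, 302, 302, 302, 300]
t=9: [230, 228, 230, 228, 230, 228, 230, 228, 228, 228, 230]
t=10: [294, 293, 294, 293, 294, 293, 294, 293, 293, 293, 294]
t=11: [239, 239, 239, 239, 239, 239, 239, 239, 239, 239, 239]
t=12: [307, 307, 307, 307, 307, 307, 307, 307, 307, 307, 307]
t=13: [222, 222, 222, 222, 222, 222, 222, 222, 222, 222, 222]
t=14: [285, 285, 285, 285, 285, 285, 285, 285, 285, 285, 285]
t=15: [250, 250, 250, 250, 250, 250, 250, 250, 250, 250, 250]
t=16: [295, 295, 295, 295, 295, 295, 295, 295, 295, 295, 295]
t=17: [237, 237, 237, 237, 237, 237, 237, 237, 237, 237, 237]
t=18: [304, 304, 304, 304, 304, 304, 304, 304, 304, 304, 304]
t=19: [226, 226, 226, 226, 226, 226, 226, 226, 226, 226, 226]
t=20: [290, 290, 290, 290, 290, 290, 290, 290, 290, 290, 290]
t=21: [244, 244, 244, 244, 244, 244, 244, 244, 244, 244, 244]
t=22: [303, 303, 303, 303, 303, 303, 303, 303, 303, 303, 303]
t=23: [227, 227, 227, 227, 227, 227, 227, 227, 227, 227, 227]
t=24: [291, 291, 291, 291, 291, 291, 291, 291, 291, 291, 291]
t=25: [242, 242, 242, 242, 242, 242, 242, 242, 242, 242, 242]
t=26: [305, 305, 305, 305, 305, 305, 305, 305, 305, 305, 305]
t=27: [224, 224, 224, 224, 224, 224, 224, 224, 224, 224, 224]
t=28: [287, 287, 287, 287, 287, 287, 287, 287, 287, 287, 287]
t=29: [248, 248, 248, 248, 248, 248, 248, 248, 248, 248, 248]
t=30: [298, 298, 298, 298, 298, 298, 298, 298, 298, 298, 298]
t=31: [233, 233, 233, 233, 233, 233, 233, 233, 233, 233, 233]
t=32: [299, 299, 299, 299, 299, 299, 299, 299, 299, 299, 299]
t=33: [232, 232, 232, 232, 232, 232, 232, 232, 232, 232, 232]
t=34: [298, 298, 298, 298, 298, 298, 298, 298, 298, 298, 298]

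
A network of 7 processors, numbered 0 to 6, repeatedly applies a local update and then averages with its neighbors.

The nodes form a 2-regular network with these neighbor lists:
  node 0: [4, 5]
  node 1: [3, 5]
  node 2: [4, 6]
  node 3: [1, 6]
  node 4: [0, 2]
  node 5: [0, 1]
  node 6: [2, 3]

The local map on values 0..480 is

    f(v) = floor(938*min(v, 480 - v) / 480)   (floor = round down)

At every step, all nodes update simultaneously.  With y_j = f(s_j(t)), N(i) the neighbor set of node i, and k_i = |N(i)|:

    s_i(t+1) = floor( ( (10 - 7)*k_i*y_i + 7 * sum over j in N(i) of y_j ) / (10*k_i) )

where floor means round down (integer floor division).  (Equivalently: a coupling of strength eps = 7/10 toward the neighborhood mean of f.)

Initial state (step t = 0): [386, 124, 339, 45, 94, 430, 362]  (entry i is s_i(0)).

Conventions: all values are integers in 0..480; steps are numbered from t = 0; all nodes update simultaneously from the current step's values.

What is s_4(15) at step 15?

Simulating step by step:
t=0: [386, 124, 339, 45, 94, 430, 362]
t=1: [152, 137, 227, 191, 215, 177, 195]
t=2: [356, 331, 413, 338, 385, 300, 399]
t=3: [260, 307, 159, 240, 185, 291, 189]
t=4: [384, 394, 348, 388, 366, 379, 383]
t=5: [202, 182, 220, 178, 222, 183, 209]
t=6: [394, 352, 423, 371, 417, 369, 394]
t=7: [169, 225, 135, 210, 134, 211, 163]
t=8: [334, 419, 281, 387, 285, 392, 330]
t=9: [278, 158, 352, 198, 349, 192, 287]
t=10: [338, 358, 296, 355, 301, 358, 335]
t=11: [288, 240, 328, 255, 327, 251, 295]
t=12: [373, 450, 319, 422, 324, 429, 365]
t=13: [203, 91, 279, 132, 274, 123, 216]
t=14: [343, 227, 406, 286, 396, 272, 353]
t=15: [279, 407, 187, 355, 193, 370, 257]

Answer: s_4(15) = 193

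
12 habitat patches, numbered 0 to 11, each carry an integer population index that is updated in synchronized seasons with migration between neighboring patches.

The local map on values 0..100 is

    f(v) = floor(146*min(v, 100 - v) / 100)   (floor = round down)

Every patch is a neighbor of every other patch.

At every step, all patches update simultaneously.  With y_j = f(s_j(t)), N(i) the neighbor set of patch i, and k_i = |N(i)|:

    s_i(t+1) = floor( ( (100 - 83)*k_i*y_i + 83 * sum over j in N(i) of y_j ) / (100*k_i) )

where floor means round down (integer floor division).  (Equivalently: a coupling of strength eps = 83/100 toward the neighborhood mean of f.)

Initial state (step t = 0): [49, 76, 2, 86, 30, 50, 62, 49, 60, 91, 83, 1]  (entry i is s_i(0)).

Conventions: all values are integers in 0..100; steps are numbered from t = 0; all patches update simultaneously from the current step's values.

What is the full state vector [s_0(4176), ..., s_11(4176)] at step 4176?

Simulating step by step:
t=0: [49, 76, 2, 86, 30, 50, 62, 49, 60, 91, 83, 1]
t=1: [41, 38, 35, 37, 39, 42, 40, 41, 40, 36, 37, 35]
t=2: [55, 55, 55, 55, 55, 56, 55, 55, 55, 55, 55, 55]
t=3: [64, 64, 64, 64, 64, 64, 64, 64, 64, 64, 64, 64]
t=4: [52, 52, 52, 52, 52, 52, 52, 52, 52, 52, 52, 52]
t=5: [70, 70, 70, 70, 70, 70, 70, 70, 70, 70, 70, 70]
t=6: [43, 43, 43, 43, 43, 43, 43, 43, 43, 43, 43, 43]
t=7: [62, 62, 62, 62, 62, 62, 62, 62, 62, 62, 62, 62]
t=8: [55, 55, 55, 55, 55, 55, 55, 55, 55, 55, 55, 55]
t=9: [65, 65, 65, 65, 65, 65, 65, 65, 65, 65, 65, 65]
t=10: [51, 51, 51, 51, 51, 51, 51, 51, 51, 51, 51, 51]
t=11: [71, 71, 71, 71, 71, 71, 71, 71, 71, 71, 71, 71]
t=12: [42, 42, 42, 42, 42, 42, 42, 42, 42, 42, 42, 42]
t=13: [61, 61, 61, 61, 61, 61, 61, 61, 61, 61, 61, 61]
t=14: [56, 56, 56, 56, 56, 56, 56, 56, 56, 56, 56, 56]
t=15: [64, 64, 64, 64, 64, 64, 64, 64, 64, 64, 64, 64]

Answer: [42, 42, 42, 42, 42, 42, 42, 42, 42, 42, 42, 42]
Key observation: The state at step 3, [64, 64, 64, 64, 64, 64, 64, 64, 64, 64, 64, 64], reappears at step 15: the system is in a cycle of period 12 from step 3 on.  Therefore the state at step 4176 equals the state at step 3 + ((4176 - 3) mod 12) = 12, which is [42, 42, 42, 42, 42, 42, 42, 42, 42, 42, 42, 42].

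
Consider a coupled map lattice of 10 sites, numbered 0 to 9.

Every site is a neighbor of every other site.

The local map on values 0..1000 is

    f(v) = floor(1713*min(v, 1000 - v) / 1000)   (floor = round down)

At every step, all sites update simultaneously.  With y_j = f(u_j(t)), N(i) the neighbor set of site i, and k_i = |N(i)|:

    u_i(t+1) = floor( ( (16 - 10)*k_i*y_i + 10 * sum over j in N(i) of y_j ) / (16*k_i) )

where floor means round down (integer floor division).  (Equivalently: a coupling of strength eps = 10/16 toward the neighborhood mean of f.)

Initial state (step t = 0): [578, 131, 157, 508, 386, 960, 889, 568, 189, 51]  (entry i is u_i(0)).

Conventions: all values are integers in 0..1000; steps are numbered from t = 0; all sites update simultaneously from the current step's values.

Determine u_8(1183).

Answer: u_8(1183) = 823
Key observation: The state at step 36, [519, 519, 519, 519, 519, 519, 519, 519, 519, 519], reappears at step 39: the system is in a cycle of period 3 from step 36 on.  Therefore the state at step 1183 equals the state at step 36 + ((1183 - 36) mod 3) = 37, which is [823, 823, 823, 823, 823, 823, 823, 823, 823, 823].

Derivation:
t=0: [578, 131, 157, 508, 386, 960, 889, 568, 189, 51]
t=1: [507, 354, 368, 543, 488, 307, 344, 512, 385, 313]
t=2: [732, 660, 667, 714, 730, 635, 655, 730, 676, 638]
t=3: [516, 553, 550, 525, 517, 566, 556, 517, 545, 565]
t=4: [799, 779, 780, 794, 798, 772, 777, 798, 783, 773]
t=5: [360, 370, 369, 362, 360, 374, 371, 360, 368, 373]
t=6: [624, 629, 628, 625, 624, 631, 629, 624, 628, 630]
t=7: [640, 637, 637, 639, 640, 636, 637, 640, 637, 636]
t=8: [618, 620, 620, 619, 618, 620, 620, 618, 620, 620]
t=9: [652, 650, 650, 651, 652, 650, 650, 652, 650, 650]
t=10: [597, 598, 598, 597, 597, 598, 598, 597, 598, 598]
t=11: [689, 688, 688, 689, 689, 688, 688, 689, 688, 688]
t=12: [532, 533, 533, 532, 532, 533, 533, 532, 533, 533]
t=13: [800, 799, 799, 800, 800, 799, 799, 800, 799, 799]
t=14: [342, 343, 343, 342, 342, 343, 343, 342, 343, 343]
t=15: [585, 586, 586, 585, 585, 586, 586, 585, 586, 586]
t=16: [709, 709, 709, 709, 709, 709, 709, 709, 709, 709]
t=17: [498, 498, 498, 498, 498, 498, 498, 498, 498, 498]
t=18: [853, 853, 853, 853, 853, 853, 853, 853, 853, 853]
t=19: [251, 251, 251, 251, 251, 251, 251, 251, 251, 251]
t=20: [429, 429, 429, 429, 429, 429, 429, 429, 429, 429]
t=21: [734, 734, 734, 734, 734, 734, 734, 734, 734, 734]
t=22: [455, 455, 455, 455, 455, 455, 455, 455, 455, 455]
t=23: [779, 779, 779, 779, 779, 779, 779, 779, 779, 779]
t=24: [378, 378, 378, 378, 378, 378, 378, 378, 378, 378]
t=25: [647, 647, 647, 647, 647, 647, 647, 647, 647, 647]
t=26: [604, 604, 604, 604, 604, 604, 604, 604, 604, 604]
t=27: [678, 678, 678, 678, 678, 678, 678, 678, 678, 678]
t=28: [551, 551, 551, 551, 551, 551, 551, 551, 551, 551]
t=29: [769, 769, 769, 769, 769, 769, 769, 769, 769, 769]
t=30: [395, 395, 395, 395, 395, 395, 395, 395, 395, 395]
t=31: [676, 676, 676, 676, 676, 676, 676, 676, 676, 676]
t=32: [555, 555, 555, 555, 555, 555, 555, 555, 555, 555]
t=33: [762, 762, 762, 762, 762, 762, 762, 762, 762, 762]
t=34: [407, 407, 407, 407, 407, 407, 407, 407, 407, 407]
t=35: [697, 697, 697, 697, 697, 697, 697, 697, 697, 697]
t=36: [519, 519, 519, 519, 519, 519, 519, 519, 519, 519]
t=37: [823, 823, 823, 823, 823, 823, 823, 823, 823, 823]
t=38: [303, 303, 303, 303, 303, 303, 303, 303, 303, 303]
t=39: [519, 519, 519, 519, 519, 519, 519, 519, 519, 519]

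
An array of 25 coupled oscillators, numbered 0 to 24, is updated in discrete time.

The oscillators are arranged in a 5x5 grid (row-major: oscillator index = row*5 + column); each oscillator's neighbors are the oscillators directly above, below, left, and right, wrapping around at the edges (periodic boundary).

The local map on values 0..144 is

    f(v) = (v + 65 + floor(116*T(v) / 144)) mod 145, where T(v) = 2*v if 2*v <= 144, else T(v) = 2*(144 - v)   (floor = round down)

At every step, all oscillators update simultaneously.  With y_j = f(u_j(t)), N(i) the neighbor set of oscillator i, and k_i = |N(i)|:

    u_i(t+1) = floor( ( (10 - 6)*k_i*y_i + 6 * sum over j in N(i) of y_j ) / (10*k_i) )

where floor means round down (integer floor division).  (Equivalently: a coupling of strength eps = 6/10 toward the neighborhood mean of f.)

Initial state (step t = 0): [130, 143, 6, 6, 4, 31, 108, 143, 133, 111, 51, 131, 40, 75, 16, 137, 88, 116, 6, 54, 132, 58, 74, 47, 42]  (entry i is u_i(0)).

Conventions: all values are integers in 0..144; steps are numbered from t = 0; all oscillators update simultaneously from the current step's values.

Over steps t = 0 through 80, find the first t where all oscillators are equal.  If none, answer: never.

Answer: never
Key observation: The state at step 5 reappears at step 7 — the system is in a cycle of period 2 from step 5 on.  No step 0..7 is synchronized, and the cycle repeats forever, so no step up to 80 (or ever) has all oscillators equal.

Derivation:
t=0: [130, 143, 6, 6, 4, 31, 108, 143, 133, 111, 51, 131, 40, 75, 16, 137, 88, 116, 6, 54, 132, 58, 74, 47, 42]  (not all equal)
t=1: [60, 71, 79, 72, 69, 44, 64, 64, 78, 71, 57, 67, 57, 84, 88, 69, 82, 78, 75, 66, 64, 79, 83, 61, 48]  (not all equal)
t=2: [79, 97, 101, 101, 90, 64, 82, 89, 101, 92, 76, 86, 84, 96, 93, 92, 100, 98, 98, 89, 83, 100, 98, 85, 71]  (not all equal)
t=3: [97, 94, 91, 92, 97, 95, 96, 95, 92, 93, 98, 99, 97, 93, 96, 96, 92, 92, 94, 96, 99, 92, 92, 96, 101]  (not all equal)
t=4: [92, 94, 94, 94, 92, 93, 92, 93, 94, 93, 92, 92, 92, 94, 93, 92, 94, 94, 94, 92, 91, 94, 94, 93, 91]  (not all equal)
t=5: [95, 94, 94, 94, 95, 95, 94, 94, 94, 94, 95, 94, 94, 94, 94, 95, 94, 94, 94, 95, 95, 94, 94, 94, 95]  (not all equal)
t=6: [93, 93, 94, 93, 93, 93, 93, 94, 94, 93, 93, 93, 94, 94, 93, 93, 93, 94, 93, 93, 93, 93, 94, 93, 93]  (not all equal)
t=7: [95, 94, 94, 94, 95, 95, 94, 94, 94, 94, 95, 94, 94, 94, 94, 95, 94, 94, 94, 95, 95, 94, 94, 94, 95]  (not all equal)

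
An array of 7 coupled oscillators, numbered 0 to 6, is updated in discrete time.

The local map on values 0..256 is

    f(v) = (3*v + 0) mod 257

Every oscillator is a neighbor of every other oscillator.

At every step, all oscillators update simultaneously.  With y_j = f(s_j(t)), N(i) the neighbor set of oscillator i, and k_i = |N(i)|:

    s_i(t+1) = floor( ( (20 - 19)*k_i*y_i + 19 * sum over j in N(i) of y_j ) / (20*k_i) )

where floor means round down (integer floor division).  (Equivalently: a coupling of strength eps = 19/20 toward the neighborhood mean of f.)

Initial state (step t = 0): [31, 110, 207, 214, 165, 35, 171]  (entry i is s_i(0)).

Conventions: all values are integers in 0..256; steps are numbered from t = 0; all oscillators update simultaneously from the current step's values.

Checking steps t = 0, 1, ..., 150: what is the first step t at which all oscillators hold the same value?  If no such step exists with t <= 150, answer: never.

Simulating step by step:
t=0: [31, 110, 207, 214, 165, 35, 171]  (not all equal)
t=1: [148, 150, 146, 144, 132, 146, 130]  (not all equal)
t=2: [168, 167, 168, 169, 173, 168, 173]  (not all equal)
t=3: [170, 170, 170, 170, 196, 170, 196]  (not all equal)
t=4: [196, 196, 196, 196, 215, 196, 215]  (not all equal)
t=5: [92, 92, 92, 92, 85, 92, 85]  (not all equal)
t=6: [93, 93, 93, 93, 68, 93, 68]  (not all equal)
t=7: [79, 79, 79, 79, 59, 79, 59]  (not all equal)
t=8: [218, 218, 218, 218, 224, 218, 224]  (not all equal)
t=9: [145, 145, 145, 145, 143, 145, 143]  (not all equal)
t=10: [176, 176, 176, 176, 176, 176, 176]  (all equal)

Answer: 10
Key observation: Synchronization is absorbing here: once all oscillators are equal they stay equal, and step 10 is the first all-equal step.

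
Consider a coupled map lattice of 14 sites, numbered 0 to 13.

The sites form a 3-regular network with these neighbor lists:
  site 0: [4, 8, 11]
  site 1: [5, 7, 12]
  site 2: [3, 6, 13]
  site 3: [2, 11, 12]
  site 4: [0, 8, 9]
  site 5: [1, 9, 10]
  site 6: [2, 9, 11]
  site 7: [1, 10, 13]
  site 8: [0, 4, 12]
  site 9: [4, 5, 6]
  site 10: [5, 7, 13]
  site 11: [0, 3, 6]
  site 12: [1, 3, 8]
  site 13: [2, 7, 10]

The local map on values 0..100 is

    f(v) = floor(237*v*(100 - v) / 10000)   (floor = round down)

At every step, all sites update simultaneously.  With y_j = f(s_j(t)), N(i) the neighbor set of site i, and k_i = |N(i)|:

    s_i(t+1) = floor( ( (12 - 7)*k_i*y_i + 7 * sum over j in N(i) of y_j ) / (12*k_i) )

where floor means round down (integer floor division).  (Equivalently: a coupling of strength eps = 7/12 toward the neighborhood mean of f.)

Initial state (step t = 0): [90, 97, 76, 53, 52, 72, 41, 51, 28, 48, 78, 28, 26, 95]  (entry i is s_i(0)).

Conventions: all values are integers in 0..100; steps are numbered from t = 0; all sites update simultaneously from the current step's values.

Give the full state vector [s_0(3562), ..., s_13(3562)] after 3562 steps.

Answer: [57, 57, 57, 57, 57, 57, 57, 57, 57, 57, 57, 57, 57, 57]
Key observation: The state at step 4, [57, 57, 57, 57, 57, 57, 57, 57, 57, 57, 57, 57, 57, 57], reappears at step 6: the system is in a cycle of period 2 from step 4 on.  Therefore the state at step 3562 equals the state at step 4 + ((3562 - 4) mod 2) = 4, which is [57, 57, 57, 57, 57, 57, 57, 57, 57, 57, 57, 57, 57, 57].

Derivation:
t=0: [90, 97, 76, 53, 52, 72, 41, 51, 28, 48, 78, 28, 26, 95]
t=1: [38, 31, 42, 50, 49, 40, 52, 35, 43, 56, 39, 46, 40, 32]
t=2: [56, 52, 56, 57, 57, 55, 58, 52, 57, 58, 54, 57, 55, 53]
t=3: [58, 58, 58, 58, 57, 58, 57, 58, 58, 57, 58, 57, 58, 58]
t=4: [57, 57, 57, 57, 57, 57, 57, 57, 57, 57, 57, 57, 57, 57]
t=5: [58, 58, 58, 58, 58, 58, 58, 58, 58, 58, 58, 58, 58, 58]
t=6: [57, 57, 57, 57, 57, 57, 57, 57, 57, 57, 57, 57, 57, 57]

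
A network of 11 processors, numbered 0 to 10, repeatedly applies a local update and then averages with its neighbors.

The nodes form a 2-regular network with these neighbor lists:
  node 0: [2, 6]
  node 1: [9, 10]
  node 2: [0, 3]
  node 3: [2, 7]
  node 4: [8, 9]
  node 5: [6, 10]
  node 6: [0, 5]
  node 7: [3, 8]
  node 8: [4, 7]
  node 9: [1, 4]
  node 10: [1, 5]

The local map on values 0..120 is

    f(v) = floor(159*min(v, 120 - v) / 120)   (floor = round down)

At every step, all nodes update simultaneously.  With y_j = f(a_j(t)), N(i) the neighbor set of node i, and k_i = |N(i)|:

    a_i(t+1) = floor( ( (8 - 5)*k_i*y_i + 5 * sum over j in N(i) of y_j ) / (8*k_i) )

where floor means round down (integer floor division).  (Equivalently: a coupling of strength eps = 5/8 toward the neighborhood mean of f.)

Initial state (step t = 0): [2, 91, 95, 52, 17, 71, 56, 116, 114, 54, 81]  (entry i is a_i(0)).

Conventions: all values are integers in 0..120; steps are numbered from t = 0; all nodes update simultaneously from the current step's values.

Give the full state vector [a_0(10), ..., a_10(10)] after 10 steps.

Answer: [66, 57, 65, 62, 56, 60, 64, 59, 57, 56, 59]

Derivation:
t=0: [2, 91, 95, 52, 17, 71, 56, 116, 114, 54, 81]
t=1: [34, 52, 34, 37, 32, 63, 48, 25, 11, 45, 51]
t=2: [50, 64, 46, 42, 38, 68, 61, 32, 28, 56, 69]
t=3: [67, 71, 60, 52, 53, 70, 71, 44, 42, 66, 69]
t=4: [70, 67, 72, 68, 65, 65, 66, 60, 60, 68, 65]
t=5: [66, 70, 65, 69, 72, 71, 69, 75, 76, 69, 71]
t=6: [70, 65, 70, 66, 62, 64, 67, 61, 59, 65, 64]
t=7: [67, 72, 67, 71, 75, 72, 70, 75, 77, 73, 73]
t=8: [68, 62, 68, 64, 59, 63, 66, 59, 57, 61, 62]
t=9: [68, 76, 69, 73, 77, 74, 71, 75, 76, 77, 75]
t=10: [66, 57, 65, 62, 56, 60, 64, 59, 57, 56, 59]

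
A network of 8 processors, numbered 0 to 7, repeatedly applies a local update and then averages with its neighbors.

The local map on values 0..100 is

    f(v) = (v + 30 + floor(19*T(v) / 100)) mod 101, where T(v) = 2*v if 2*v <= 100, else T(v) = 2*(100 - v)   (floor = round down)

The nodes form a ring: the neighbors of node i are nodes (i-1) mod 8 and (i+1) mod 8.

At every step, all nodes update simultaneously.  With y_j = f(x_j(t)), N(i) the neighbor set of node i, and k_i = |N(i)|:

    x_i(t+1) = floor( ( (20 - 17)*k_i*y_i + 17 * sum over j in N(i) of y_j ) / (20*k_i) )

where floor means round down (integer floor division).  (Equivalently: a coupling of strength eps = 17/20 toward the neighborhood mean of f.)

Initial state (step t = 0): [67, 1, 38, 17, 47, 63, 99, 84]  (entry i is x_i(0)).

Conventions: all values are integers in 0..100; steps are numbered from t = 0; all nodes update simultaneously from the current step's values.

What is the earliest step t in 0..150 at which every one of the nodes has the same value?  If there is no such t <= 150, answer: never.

Answer: 8
Key observation: Synchronization is absorbing here: once all nodes are equal they stay equal, and step 8 is the first all-equal step.

Derivation:
t=0: [67, 1, 38, 17, 47, 63, 99, 84]  (not all equal)
t=1: [22, 42, 48, 82, 39, 52, 14, 18]  (not all equal)
t=2: [68, 79, 58, 78, 62, 71, 72, 54]  (not all equal)
t=3: [7, 6, 13, 5, 11, 8, 6, 8]  (not all equal)
t=4: [39, 42, 38, 44, 39, 41, 40, 38]  (not all equal)
t=5: [84, 83, 87, 83, 87, 84, 84, 83]  (not all equal)
t=6: [18, 19, 18, 19, 18, 19, 18, 18]  (not all equal)
t=7: [54, 54, 55, 54, 55, 54, 54, 54]  (not all equal)
t=8: [0, 0, 0, 0, 0, 0, 0, 0]  (all equal)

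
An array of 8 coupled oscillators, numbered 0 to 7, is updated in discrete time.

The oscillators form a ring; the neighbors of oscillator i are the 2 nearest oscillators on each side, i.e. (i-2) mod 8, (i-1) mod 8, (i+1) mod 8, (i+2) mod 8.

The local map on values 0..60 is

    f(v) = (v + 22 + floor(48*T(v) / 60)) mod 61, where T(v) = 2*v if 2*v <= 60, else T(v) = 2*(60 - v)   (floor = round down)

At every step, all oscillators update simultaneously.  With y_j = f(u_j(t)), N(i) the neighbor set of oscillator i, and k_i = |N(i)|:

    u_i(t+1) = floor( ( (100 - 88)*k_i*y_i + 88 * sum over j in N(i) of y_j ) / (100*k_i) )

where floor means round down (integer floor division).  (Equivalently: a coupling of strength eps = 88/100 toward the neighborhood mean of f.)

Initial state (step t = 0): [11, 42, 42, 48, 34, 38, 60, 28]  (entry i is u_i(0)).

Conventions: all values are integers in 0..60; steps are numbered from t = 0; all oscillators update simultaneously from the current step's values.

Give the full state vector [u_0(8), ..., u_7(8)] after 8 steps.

Answer: [36, 36, 36, 36, 36, 36, 36, 36]

Derivation:
t=0: [11, 42, 42, 48, 34, 38, 60, 28]
t=1: [31, 34, 35, 32, 29, 30, 36, 33]
t=2: [36, 36, 36, 36, 36, 36, 37, 37]
t=3: [34, 34, 35, 35, 34, 34, 34, 34]
t=4: [36, 36, 36, 36, 36, 36, 36, 36]
t=5: [35, 35, 35, 35, 35, 35, 35, 35]
t=6: [36, 36, 36, 36, 36, 36, 36, 36]
t=7: [35, 35, 35, 35, 35, 35, 35, 35]
t=8: [36, 36, 36, 36, 36, 36, 36, 36]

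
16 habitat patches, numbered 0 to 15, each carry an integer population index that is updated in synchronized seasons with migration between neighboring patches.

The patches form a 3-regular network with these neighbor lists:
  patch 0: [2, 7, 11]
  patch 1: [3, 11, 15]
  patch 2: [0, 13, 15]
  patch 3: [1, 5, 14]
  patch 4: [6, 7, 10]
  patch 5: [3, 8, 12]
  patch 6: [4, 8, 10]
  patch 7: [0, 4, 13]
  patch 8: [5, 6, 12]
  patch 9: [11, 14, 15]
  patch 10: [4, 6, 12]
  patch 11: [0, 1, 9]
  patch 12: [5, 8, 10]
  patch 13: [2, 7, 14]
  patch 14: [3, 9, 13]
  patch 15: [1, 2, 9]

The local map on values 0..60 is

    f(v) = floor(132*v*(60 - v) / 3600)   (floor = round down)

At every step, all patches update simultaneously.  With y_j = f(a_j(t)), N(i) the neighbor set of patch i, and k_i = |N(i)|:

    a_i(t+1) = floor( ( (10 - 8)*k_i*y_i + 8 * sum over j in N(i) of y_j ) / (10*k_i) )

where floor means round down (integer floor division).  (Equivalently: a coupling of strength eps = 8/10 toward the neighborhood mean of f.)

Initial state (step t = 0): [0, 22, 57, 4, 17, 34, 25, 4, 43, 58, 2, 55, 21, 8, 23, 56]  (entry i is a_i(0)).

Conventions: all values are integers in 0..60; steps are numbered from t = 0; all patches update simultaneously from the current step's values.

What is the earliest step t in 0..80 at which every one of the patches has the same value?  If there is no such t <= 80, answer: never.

Simulating step by step:
t=0: [0, 22, 57, 4, 17, 34, 25, 4, 43, 58, 2, 55, 21, 8, 23, 56]  (not all equal)
t=1: [6, 12, 7, 26, 16, 23, 21, 12, 30, 13, 24, 11, 22, 15, 13, 12]  (not all equal)
t=2: [16, 23, 17, 26, 26, 31, 29, 20, 30, 20, 28, 18, 31, 19, 25, 19]  (not all equal)
t=3: [26, 29, 26, 31, 31, 32, 32, 28, 32, 29, 32, 28, 32, 28, 30, 28]  (not all equal)
t=4: [32, 32, 32, 32, 32, 32, 32, 32, 32, 32, 32, 32, 32, 32, 32, 32]  (all equal)

Answer: 4
Key observation: Synchronization is absorbing here: once all patches are equal they stay equal, and step 4 is the first all-equal step.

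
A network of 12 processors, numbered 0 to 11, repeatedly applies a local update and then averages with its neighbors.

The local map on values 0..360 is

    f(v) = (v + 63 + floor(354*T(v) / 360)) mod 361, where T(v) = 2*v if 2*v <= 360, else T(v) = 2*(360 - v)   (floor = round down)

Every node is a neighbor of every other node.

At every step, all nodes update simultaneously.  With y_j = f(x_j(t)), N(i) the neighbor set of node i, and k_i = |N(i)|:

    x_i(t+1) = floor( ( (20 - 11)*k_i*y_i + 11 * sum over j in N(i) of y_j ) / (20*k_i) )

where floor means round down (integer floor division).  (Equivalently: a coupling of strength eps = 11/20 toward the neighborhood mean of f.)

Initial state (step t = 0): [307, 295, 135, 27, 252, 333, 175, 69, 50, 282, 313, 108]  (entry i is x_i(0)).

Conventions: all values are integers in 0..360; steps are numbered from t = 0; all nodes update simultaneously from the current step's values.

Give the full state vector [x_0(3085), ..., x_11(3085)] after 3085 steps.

Answer: [207, 207, 207, 207, 207, 207, 207, 207, 207, 207, 207, 207]
Key observation: The state at step 17, [207, 207, 207, 207, 207, 207, 207, 207, 207, 207, 207, 207], reappears at step 19: the system is in a cycle of period 2 from step 17 on.  Therefore the state at step 3085 equals the state at step 17 + ((3085 - 17) mod 2) = 17, which is [207, 207, 207, 207, 207, 207, 207, 207, 207, 207, 207, 207].

Derivation:
t=0: [307, 295, 135, 27, 252, 333, 175, 69, 50, 282, 313, 108]
t=1: [130, 134, 125, 142, 151, 120, 173, 191, 169, 139, 127, 93]
t=2: [122, 127, 116, 137, 147, 111, 174, 178, 169, 133, 119, 223]
t=3: [98, 104, 91, 116, 128, 85, 160, 165, 154, 111, 95, 150]
t=4: [250, 113, 242, 127, 141, 235, 179, 185, 172, 121, 246, 168]
t=5: [160, 108, 163, 124, 141, 166, 186, 185, 178, 117, 162, 173]
t=6: [165, 103, 169, 122, 143, 172, 187, 187, 187, 114, 167, 181]
t=7: [174, 100, 179, 123, 148, 182, 189, 189, 189, 114, 176, 192]
t=8: [208, 264, 214, 147, 177, 214, 211, 211, 211, 137, 210, 210]
t=9: [196, 175, 194, 168, 204, 194, 196, 196, 196, 156, 196, 196]
t=10: [216, 216, 216, 208, 212, 216, 216, 216, 216, 193, 216, 216]
t=11: [202, 202, 202, 205, 204, 202, 202, 202, 202, 211, 202, 202]
t=12: [213, 213, 213, 212, 212, 213, 213, 213, 213, 210, 213, 213]
t=13: [204, 204, 204, 204, 204, 204, 204, 204, 204, 205, 204, 204]
t=14: [211, 211, 211, 211, 211, 211, 211, 211, 211, 211, 211, 211]
t=15: [206, 206, 206, 206, 206, 206, 206, 206, 206, 206, 206, 206]
t=16: [210, 210, 210, 210, 210, 210, 210, 210, 210, 210, 210, 210]
t=17: [207, 207, 207, 207, 207, 207, 207, 207, 207, 207, 207, 207]
t=18: [209, 209, 209, 209, 209, 209, 209, 209, 209, 209, 209, 209]
t=19: [207, 207, 207, 207, 207, 207, 207, 207, 207, 207, 207, 207]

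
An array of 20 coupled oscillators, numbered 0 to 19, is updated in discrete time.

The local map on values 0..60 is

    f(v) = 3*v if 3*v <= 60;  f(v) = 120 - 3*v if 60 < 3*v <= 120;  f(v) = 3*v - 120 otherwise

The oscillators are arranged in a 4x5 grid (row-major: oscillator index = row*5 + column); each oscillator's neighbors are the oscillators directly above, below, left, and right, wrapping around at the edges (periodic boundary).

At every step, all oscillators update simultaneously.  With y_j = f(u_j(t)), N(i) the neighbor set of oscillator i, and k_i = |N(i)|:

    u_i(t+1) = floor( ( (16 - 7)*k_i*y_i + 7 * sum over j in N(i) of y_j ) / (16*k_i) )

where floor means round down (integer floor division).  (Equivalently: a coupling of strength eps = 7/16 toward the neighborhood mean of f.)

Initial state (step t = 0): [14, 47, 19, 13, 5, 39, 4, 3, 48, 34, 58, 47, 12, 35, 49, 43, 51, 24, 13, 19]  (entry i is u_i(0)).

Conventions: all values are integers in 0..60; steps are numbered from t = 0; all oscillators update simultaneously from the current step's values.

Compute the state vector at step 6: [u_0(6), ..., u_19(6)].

Simulating step by step:
t=0: [14, 47, 19, 13, 5, 39, 4, 3, 48, 34, 58, 47, 12, 35, 49, 43, 51, 24, 13, 19]
t=1: [28, 27, 44, 36, 25, 15, 12, 19, 22, 17, 36, 26, 30, 22, 30, 25, 29, 45, 39, 41]
t=2: [39, 34, 20, 19, 36, 40, 40, 46, 49, 47, 24, 35, 35, 43, 30, 34, 33, 16, 10, 15]
t=3: [6, 19, 49, 46, 20, 7, 5, 21, 26, 19, 33, 17, 18, 16, 30, 22, 22, 40, 34, 35]
t=4: [31, 44, 29, 26, 45, 23, 28, 47, 43, 48, 28, 44, 47, 42, 32, 42, 48, 16, 18, 26]
t=5: [24, 19, 32, 35, 23, 42, 30, 22, 15, 24, 30, 19, 21, 15, 25, 17, 22, 41, 45, 34]
t=6: [45, 49, 27, 23, 42, 20, 35, 47, 43, 43, 34, 50, 49, 43, 40, 45, 48, 18, 17, 27]

Answer: [45, 49, 27, 23, 42, 20, 35, 47, 43, 43, 34, 50, 49, 43, 40, 45, 48, 18, 17, 27]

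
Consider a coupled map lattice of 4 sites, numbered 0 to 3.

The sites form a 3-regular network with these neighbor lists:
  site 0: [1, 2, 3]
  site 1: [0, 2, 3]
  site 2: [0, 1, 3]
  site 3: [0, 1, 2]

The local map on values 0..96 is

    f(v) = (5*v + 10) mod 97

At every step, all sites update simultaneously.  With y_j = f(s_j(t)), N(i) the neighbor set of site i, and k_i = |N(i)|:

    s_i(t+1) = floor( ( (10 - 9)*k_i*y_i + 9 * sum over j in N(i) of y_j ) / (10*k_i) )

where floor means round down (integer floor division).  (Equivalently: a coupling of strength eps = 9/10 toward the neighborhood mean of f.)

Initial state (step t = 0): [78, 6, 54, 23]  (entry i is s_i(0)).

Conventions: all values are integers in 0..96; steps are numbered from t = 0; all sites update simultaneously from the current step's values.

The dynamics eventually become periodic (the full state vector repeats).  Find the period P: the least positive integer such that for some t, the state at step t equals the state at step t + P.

Answer: 22
Key observation: The state at step 7, [37, 31, 42, 34], reappears at step 29 — and no state repeats earlier — so the cycle the system enters has period 22.

Derivation:
t=0: [78, 6, 54, 23]
t=1: [47, 41, 32, 44]
t=2: [44, 50, 39, 47]
t=3: [42, 36, 47, 39]
t=4: [49, 35, 44, 52]
t=5: [66, 60, 71, 63]
t=6: [43, 49, 38, 46]
t=7: [37, 31, 42, 34]
t=8: [53, 39, 48, 36]
t=9: [56, 70, 61, 53]
t=10: [61, 67, 76, 64]
t=11: [30, 24, 35, 27]
t=12: [57, 63, 52, 60]
t=13: [39, 33, 24, 36]
t=14: [62, 48, 57, 45]
t=15: [33, 27, 38, 30]
t=16: [42, 48, 57, 45]
t=17: [32, 26, 37, 29]
t=18: [37, 43, 52, 40]
t=19: [37, 31, 22, 34]
t=20: [52, 38, 47, 35]
t=21: [51, 65, 56, 48]
t=22: [65, 71, 60, 68]
t=23: [50, 44, 55, 47]
t=24: [60, 66, 55, 63]
t=25: [54, 48, 39, 51]
t=26: [50, 56, 65, 53]
t=27: [72, 66, 77, 69]
t=28: [43, 49, 58, 46]
t=29: [37, 31, 42, 34]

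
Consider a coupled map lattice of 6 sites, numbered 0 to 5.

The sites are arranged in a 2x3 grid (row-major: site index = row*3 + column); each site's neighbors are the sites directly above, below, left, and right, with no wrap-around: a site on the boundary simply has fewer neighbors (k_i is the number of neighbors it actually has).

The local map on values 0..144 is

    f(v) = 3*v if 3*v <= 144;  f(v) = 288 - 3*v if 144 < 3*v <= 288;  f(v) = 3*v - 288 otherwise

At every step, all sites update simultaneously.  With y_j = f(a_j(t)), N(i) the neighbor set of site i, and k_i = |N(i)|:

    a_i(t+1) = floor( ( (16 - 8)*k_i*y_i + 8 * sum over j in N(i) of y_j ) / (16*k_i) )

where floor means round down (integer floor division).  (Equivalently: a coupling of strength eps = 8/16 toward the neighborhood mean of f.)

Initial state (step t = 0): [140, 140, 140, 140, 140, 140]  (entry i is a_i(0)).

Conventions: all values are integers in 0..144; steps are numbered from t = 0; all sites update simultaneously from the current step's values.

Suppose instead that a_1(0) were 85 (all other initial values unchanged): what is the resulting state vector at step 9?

Simulating step by step:
t=0: [140, 85, 140, 140, 140, 140]
t=1: [107, 82, 107, 132, 115, 132]
t=2: [54, 41, 54, 76, 71, 76]
t=3: [108, 116, 108, 80, 78, 80]
t=4: [45, 51, 45, 46, 53, 46]
t=5: [135, 134, 135, 135, 133, 135]
t=6: [116, 114, 116, 115, 113, 115]
t=7: [57, 55, 57, 56, 53, 56]
t=8: [119, 122, 119, 121, 125, 121]
t=9: [72, 76, 72, 76, 81, 76]

Answer: [72, 76, 72, 76, 81, 76]
Key observation: This trace re-runs the system from the modified initial state.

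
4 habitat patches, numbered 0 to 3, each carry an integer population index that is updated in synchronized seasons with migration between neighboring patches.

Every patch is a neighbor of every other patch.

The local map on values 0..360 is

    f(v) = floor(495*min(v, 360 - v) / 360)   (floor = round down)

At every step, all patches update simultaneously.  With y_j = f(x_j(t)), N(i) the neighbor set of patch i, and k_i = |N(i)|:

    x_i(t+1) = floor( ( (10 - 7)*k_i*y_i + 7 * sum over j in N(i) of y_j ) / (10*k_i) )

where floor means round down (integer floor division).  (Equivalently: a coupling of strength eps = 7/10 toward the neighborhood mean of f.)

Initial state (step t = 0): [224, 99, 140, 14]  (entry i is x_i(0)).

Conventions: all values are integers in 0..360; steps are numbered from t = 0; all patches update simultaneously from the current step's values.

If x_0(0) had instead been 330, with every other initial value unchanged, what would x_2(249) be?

Answer: x_2(249) = 171
Key observation: The state at step 20, [235, 235, 235, 235], reappears at step 22: the system is in a cycle of period 2 from step 20 on.  Therefore the state at step 249 equals the state at step 20 + ((249 - 20) mod 2) = 21, which is [171, 171, 171, 171].

Derivation:
t=0: [330, 99, 140, 14]
t=1: [93, 99, 103, 91]
t=2: [131, 132, 132, 131]
t=3: [180, 180, 180, 180]
t=4: [247, 247, 247, 247]
t=5: [155, 155, 155, 155]
t=6: [213, 213, 213, 213]
t=7: [202, 202, 202, 202]
t=8: [217, 217, 217, 217]
t=9: [196, 196, 196, 196]
t=10: [225, 225, 225, 225]
t=11: [185, 185, 185, 185]
t=12: [240, 240, 240, 240]
t=13: [165, 165, 165, 165]
t=14: [226, 226, 226, 226]
t=15: [184, 184, 184, 184]
t=16: [242, 242, 242, 242]
t=17: [162, 162, 162, 162]
t=18: [222, 222, 222, 222]
t=19: [189, 189, 189, 189]
t=20: [235, 235, 235, 235]
t=21: [171, 171, 171, 171]
t=22: [235, 235, 235, 235]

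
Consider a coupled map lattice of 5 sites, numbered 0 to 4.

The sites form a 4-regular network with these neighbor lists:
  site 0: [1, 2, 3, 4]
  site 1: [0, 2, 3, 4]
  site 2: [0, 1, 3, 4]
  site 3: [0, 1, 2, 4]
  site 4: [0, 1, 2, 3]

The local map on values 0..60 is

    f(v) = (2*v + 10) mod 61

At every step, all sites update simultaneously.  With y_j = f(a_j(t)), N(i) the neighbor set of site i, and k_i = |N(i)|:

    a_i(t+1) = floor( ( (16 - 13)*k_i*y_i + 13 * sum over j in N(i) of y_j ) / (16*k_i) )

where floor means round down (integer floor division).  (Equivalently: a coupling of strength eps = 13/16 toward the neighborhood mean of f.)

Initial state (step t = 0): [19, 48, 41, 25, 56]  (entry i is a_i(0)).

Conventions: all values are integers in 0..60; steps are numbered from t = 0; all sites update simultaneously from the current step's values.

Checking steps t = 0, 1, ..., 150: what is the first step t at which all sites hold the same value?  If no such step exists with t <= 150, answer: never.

Simulating step by step:
t=0: [19, 48, 41, 25, 56]  (not all equal)
t=1: [36, 36, 36, 36, 37]  (not all equal)
t=2: [21, 21, 21, 21, 21]  (all equal)

Answer: 2
Key observation: Synchronization is absorbing here: once all sites are equal they stay equal, and step 2 is the first all-equal step.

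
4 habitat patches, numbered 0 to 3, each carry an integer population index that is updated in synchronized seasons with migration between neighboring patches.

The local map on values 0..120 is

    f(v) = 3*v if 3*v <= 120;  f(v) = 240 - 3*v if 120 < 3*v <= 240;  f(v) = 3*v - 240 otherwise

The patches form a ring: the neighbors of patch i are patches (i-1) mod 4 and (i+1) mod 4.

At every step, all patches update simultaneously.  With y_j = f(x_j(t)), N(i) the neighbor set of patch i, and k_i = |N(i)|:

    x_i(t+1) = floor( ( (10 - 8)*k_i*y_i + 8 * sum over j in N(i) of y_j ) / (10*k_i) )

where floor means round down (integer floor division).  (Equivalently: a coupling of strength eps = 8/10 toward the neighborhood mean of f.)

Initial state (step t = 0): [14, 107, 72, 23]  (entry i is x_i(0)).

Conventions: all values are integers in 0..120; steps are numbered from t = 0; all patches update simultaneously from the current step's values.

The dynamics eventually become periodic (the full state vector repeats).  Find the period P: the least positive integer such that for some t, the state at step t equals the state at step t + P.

Simulating step by step:
t=0: [14, 107, 72, 23]
t=1: [68, 42, 64, 40]
t=2: [100, 56, 103, 57]
t=3: [68, 66, 70, 65]
t=4: [42, 34, 40, 35]
t=5: [105, 114, 106, 114]
t=6: [96, 81, 97, 81]
t=7: [12, 40, 12, 40]
t=8: [103, 52, 103, 52]
t=9: [81, 72, 81, 72]
t=10: [19, 7, 19, 7]
t=11: [28, 49, 28, 49]
t=12: [91, 85, 91, 85]
t=13: [18, 29, 18, 29]
t=14: [80, 60, 80, 60]
t=15: [48, 12, 48, 12]
t=16: [48, 84, 48, 84]
t=17: [28, 79, 28, 79]
t=18: [19, 67, 19, 67]
t=19: [42, 53, 42, 53]
t=20: [87, 107, 87, 107]
t=21: [69, 33, 69, 33]
t=22: [85, 46, 85, 46]
t=23: [84, 32, 84, 32]
t=24: [79, 28, 79, 28]
t=25: [67, 19, 67, 19]
t=26: [53, 42, 53, 42]
t=27: [107, 87, 107, 87]
t=28: [33, 69, 33, 69]
t=29: [46, 85, 46, 85]
t=30: [32, 84, 32, 84]
t=31: [28, 79, 28, 79]

Answer: 14
Key observation: The state at step 17, [28, 79, 28, 79], reappears at step 31 — and no state repeats earlier — so the cycle the system enters has period 14.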